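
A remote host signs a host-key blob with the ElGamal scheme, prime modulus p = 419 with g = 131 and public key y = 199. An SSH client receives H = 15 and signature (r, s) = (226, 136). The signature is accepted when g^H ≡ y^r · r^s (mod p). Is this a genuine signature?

Left side g^H mod p:
131^2 = 17161 ≡ 401
131^4 ≡ 401^2 = 160801 ≡ 324
131^8 ≡ 324^2 = 104976 ≡ 226
15 = 8 + 4 + 2 + 1, so 131^15 ≡ 226·324·401·131 ≡ 166 (mod 419)
Right side y^r · r^s mod p:
199^2 = 39601 ≡ 215
199^4 ≡ 215^2 = 46225 ≡ 135
199^8 ≡ 135^2 = 18225 ≡ 208
199^16 ≡ 208^2 = 43264 ≡ 107
199^32 ≡ 107^2 = 11449 ≡ 136
199^64 ≡ 136^2 = 18496 ≡ 60
199^128 ≡ 60^2 = 3600 ≡ 248
226 = 128 + 64 + 32 + 2, so 199^226 ≡ 248·60·136·215 ≡ 343 (mod 419)
226^2 = 51076 ≡ 377
226^4 ≡ 377^2 = 142129 ≡ 88
226^8 ≡ 88^2 = 7744 ≡ 202
226^16 ≡ 202^2 = 40804 ≡ 161
226^32 ≡ 161^2 = 25921 ≡ 362
226^64 ≡ 362^2 = 131044 ≡ 316
226^128 ≡ 316^2 = 99856 ≡ 134
136 = 128 + 8, so 226^136 ≡ 134·202 ≡ 252 (mod 419)
343·252 = 86436 ≡ 122 (mod 419)
166 ≠ 122, so verification fails.

forged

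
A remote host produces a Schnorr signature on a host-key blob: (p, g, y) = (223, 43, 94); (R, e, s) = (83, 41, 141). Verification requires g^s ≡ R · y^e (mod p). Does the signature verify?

g^s mod p:
Squares mod 223: 43^1≡43, 43^2≡65, 43^4≡211, 43^8≡144, 43^16≡220, 43^32≡9, 43^64≡81, 43^128≡94
141 = 128 + 8 + 4 + 1, so 43^141 ≡ 94·144·211·43 ≡ 7 (mod 223)
R · y^e mod p:
Squares mod 223: 94^1≡94, 94^2≡139, 94^4≡143, 94^8≡156, 94^16≡29, 94^32≡172
41 = 32 + 8 + 1, so 94^41 ≡ 172·156·94 ≡ 78 (mod 223)
83·78 = 6474 ≡ 7 (mod 223)
7 ≡ 7 (mod 223); signature holds.

verifies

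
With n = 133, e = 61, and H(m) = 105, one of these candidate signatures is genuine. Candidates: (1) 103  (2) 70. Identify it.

Candidate 1: Squares mod 133: 103^1≡103, 103^2≡102, 103^4≡30, 103^8≡102, 103^16≡30, 103^32≡102; 61 = 32 + 16 + 8 + 4 + 1, so 103^61 ≡ 102·30·102·30·103 ≡ 103 (mod 133)
Candidate 2: Squares mod 133: 70^1≡70, 70^2≡112, 70^4≡42, 70^8≡35, 70^16≡28, 70^32≡119; 61 = 32 + 16 + 8 + 4 + 1, so 70^61 ≡ 119·28·35·42·70 ≡ 105 (mod 133)
  → matches H(m) = 105

2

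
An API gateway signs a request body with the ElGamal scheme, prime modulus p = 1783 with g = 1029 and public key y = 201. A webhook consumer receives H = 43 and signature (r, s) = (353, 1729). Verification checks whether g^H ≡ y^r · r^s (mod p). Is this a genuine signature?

forged

Left side g^H mod p:
Squares mod 1783: 1029^1≡1029, 1029^2≡1522, 1029^4≡367, 1029^8≡964, 1029^16≡353, 1029^32≡1582
43 = 32 + 8 + 2 + 1, so 1029^43 ≡ 1582·964·1522·1029 ≡ 201 (mod 1783)
Right side y^r · r^s mod p:
Squares mod 1783: 201^1≡201, 201^2≡1175, 201^4≡583, 201^8≡1119, 201^16≡495, 201^32≡754, 201^64≡1522, 201^128≡367, 201^256≡964
353 = 256 + 64 + 32 + 1, so 201^353 ≡ 964·1522·754·201 ≡ 201 (mod 1783)
Squares mod 1783: 353^1≡353, 353^2≡1582, 353^4≡1175, 353^8≡583, 353^16≡1119, 353^32≡495, 353^64≡754, 353^128≡1522, 353^256≡367, 353^512≡964, 353^1024≡353
1729 = 1024 + 512 + 128 + 64 + 1, so 353^1729 ≡ 353·964·1522·754·353 ≡ 1582 (mod 1783)
201·1582 = 317982 ≡ 608 (mod 1783)
201 ≠ 608, so verification fails.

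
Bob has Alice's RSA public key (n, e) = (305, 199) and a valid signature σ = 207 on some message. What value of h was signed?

σ^2 ≡ 207^2 = 42849 ≡ 149
σ^4 ≡ 149^2 = 22201 ≡ 241
σ^8 ≡ 241^2 = 58081 ≡ 131
σ^16 ≡ 131^2 = 17161 ≡ 81
σ^32 ≡ 81^2 = 6561 ≡ 156
σ^64 ≡ 156^2 = 24336 ≡ 241
σ^128 ≡ 241^2 = 58081 ≡ 131
199 = 128 + 64 + 4 + 2 + 1, so σ^199 ≡ 131·241·241·149·207 ≡ 28 (mod 305)

28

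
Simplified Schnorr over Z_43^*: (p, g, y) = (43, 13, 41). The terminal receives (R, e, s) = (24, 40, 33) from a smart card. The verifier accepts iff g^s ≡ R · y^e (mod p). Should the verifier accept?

g^s mod p:
13^2 = 169 ≡ 40
13^4 ≡ 40^2 = 1600 ≡ 9
13^8 ≡ 9^2 = 81 ≡ 38
13^16 ≡ 38^2 = 1444 ≡ 25
13^32 ≡ 25^2 = 625 ≡ 23
33 = 32 + 1, so 13^33 ≡ 23·13 ≡ 41 (mod 43)
R · y^e mod p:
41^2 = 1681 ≡ 4
41^4 ≡ 4^2 = 16
41^8 ≡ 16^2 = 256 ≡ 41
41^16 ≡ 41^2 = 1681 ≡ 4
41^32 ≡ 4^2 = 16
40 = 32 + 8, so 41^40 ≡ 16·41 ≡ 11 (mod 43)
24·11 = 264 ≡ 6 (mod 43)
41 ≠ 6; the check fails.

reject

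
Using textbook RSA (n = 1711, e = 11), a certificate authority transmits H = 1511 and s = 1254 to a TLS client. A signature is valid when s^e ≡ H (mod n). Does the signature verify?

does not verify

s^2 ≡ 1254^2 = 1572516 ≡ 107
s^4 ≡ 107^2 = 11449 ≡ 1183
s^8 ≡ 1183^2 = 1399489 ≡ 1602
11 = 8 + 2 + 1, so s^11 ≡ 1602·107·1254 ≡ 226 (mod 1711)
The recovered value 226 does not match the digest 1511.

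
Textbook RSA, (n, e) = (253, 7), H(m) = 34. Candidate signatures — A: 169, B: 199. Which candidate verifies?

B

Candidate A: 169^2 = 28561 ≡ 225; 169^4 ≡ 225^2 = 50625 ≡ 25; 7 = 4 + 2 + 1, so 169^7 ≡ 25·225·169 ≡ 104 (mod 253)
Candidate B: 199^2 = 39601 ≡ 133; 199^4 ≡ 133^2 = 17689 ≡ 232; 7 = 4 + 2 + 1, so 199^7 ≡ 232·133·199 ≡ 34 (mod 253)
  → matches H(m) = 34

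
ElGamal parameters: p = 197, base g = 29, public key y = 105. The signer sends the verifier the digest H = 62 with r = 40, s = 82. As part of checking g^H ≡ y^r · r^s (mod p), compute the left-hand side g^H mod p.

Squares mod 197: 29^1≡29, 29^2≡53, 29^4≡51, 29^8≡40, 29^16≡24, 29^32≡182
62 = 32 + 16 + 8 + 4 + 2, so 29^62 ≡ 182·24·40·51·53 ≡ 60 (mod 197)

60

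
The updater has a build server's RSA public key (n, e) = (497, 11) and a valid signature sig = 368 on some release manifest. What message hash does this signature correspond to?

331

sig^11 mod 497 = 331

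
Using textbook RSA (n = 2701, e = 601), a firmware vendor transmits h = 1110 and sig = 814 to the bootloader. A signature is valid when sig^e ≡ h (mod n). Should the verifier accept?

sig^2 ≡ 814^2 = 662596 ≡ 851
sig^4 ≡ 851^2 = 724201 ≡ 333
sig^8 ≡ 333^2 = 110889 ≡ 148
sig^16 ≡ 148^2 = 21904 ≡ 296
sig^32 ≡ 296^2 = 87616 ≡ 1184
sig^64 ≡ 1184^2 = 1401856 ≡ 37
sig^128 ≡ 37^2 = 1369
sig^256 ≡ 1369^2 = 1874161 ≡ 2368
sig^512 ≡ 2368^2 = 5607424 ≡ 148
601 = 512 + 64 + 16 + 8 + 1, so sig^601 ≡ 148·37·296·148·814 ≡ 1110 (mod 2701)
sig^601 mod 2701 = 1110 matches h.

accept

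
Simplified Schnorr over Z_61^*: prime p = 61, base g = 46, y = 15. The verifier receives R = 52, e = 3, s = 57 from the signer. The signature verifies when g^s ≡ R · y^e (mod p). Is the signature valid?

valid

g^s mod p:
46^2 = 2116 ≡ 42
46^4 ≡ 42^2 = 1764 ≡ 56
46^8 ≡ 56^2 = 3136 ≡ 25
46^16 ≡ 25^2 = 625 ≡ 15
46^32 ≡ 15^2 = 225 ≡ 42
57 = 32 + 16 + 8 + 1, so 46^57 ≡ 42·15·25·46 ≡ 3 (mod 61)
R · y^e mod p:
15^2 = 225 ≡ 42
3 = 2 + 1, so 15^3 ≡ 42·15 ≡ 20 (mod 61)
52·20 = 1040 ≡ 3 (mod 61)
3 ≡ 3 (mod 61); signature holds.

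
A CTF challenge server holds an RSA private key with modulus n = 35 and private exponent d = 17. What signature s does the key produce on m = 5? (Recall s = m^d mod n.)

10

Squares mod 35: m^1≡5, m^2≡25, m^4≡30, m^8≡25, m^16≡30
17 = 16 + 1, so m^17 ≡ 30·5 ≡ 10 (mod 35)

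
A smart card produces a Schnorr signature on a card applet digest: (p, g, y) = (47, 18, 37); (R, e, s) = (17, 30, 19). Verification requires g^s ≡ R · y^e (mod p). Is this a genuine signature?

forged

g^s mod p:
18^2 = 324 ≡ 42
18^4 ≡ 42^2 = 1764 ≡ 25
18^8 ≡ 25^2 = 625 ≡ 14
18^16 ≡ 14^2 = 196 ≡ 8
19 = 16 + 2 + 1, so 18^19 ≡ 8·42·18 ≡ 32 (mod 47)
R · y^e mod p:
37^2 = 1369 ≡ 6
37^4 ≡ 6^2 = 36
37^8 ≡ 36^2 = 1296 ≡ 27
37^16 ≡ 27^2 = 729 ≡ 24
30 = 16 + 8 + 4 + 2, so 37^30 ≡ 24·27·36·6 ≡ 2 (mod 47)
17·2 = 34 ≡ 34 (mod 47)
32 ≠ 34; the check fails.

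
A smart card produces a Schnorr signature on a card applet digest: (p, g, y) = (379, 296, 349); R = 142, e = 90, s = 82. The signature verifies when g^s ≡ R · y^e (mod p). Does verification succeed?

passes

g^s mod p:
Squares mod 379: 296^1≡296, 296^2≡67, 296^4≡320, 296^8≡70, 296^16≡352, 296^32≡350, 296^64≡83
82 = 64 + 16 + 2, so 296^82 ≡ 83·352·67 ≡ 316 (mod 379)
R · y^e mod p:
Squares mod 379: 349^1≡349, 349^2≡142, 349^4≡77, 349^8≡244, 349^16≡33, 349^32≡331, 349^64≡30
90 = 64 + 16 + 8 + 2, so 349^90 ≡ 30·33·244·142 ≡ 125 (mod 379)
142·125 = 17750 ≡ 316 (mod 379)
316 ≡ 316 (mod 379); signature holds.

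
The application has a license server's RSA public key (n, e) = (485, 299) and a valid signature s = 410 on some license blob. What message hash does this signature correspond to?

75

s^2 ≡ 410^2 = 168100 ≡ 290
s^4 ≡ 290^2 = 84100 ≡ 195
s^8 ≡ 195^2 = 38025 ≡ 195
s^16 ≡ 195^2 = 38025 ≡ 195
s^32 ≡ 195^2 = 38025 ≡ 195
s^64 ≡ 195^2 = 38025 ≡ 195
s^128 ≡ 195^2 = 38025 ≡ 195
s^256 ≡ 195^2 = 38025 ≡ 195
299 = 256 + 32 + 8 + 2 + 1, so s^299 ≡ 195·195·195·290·410 ≡ 75 (mod 485)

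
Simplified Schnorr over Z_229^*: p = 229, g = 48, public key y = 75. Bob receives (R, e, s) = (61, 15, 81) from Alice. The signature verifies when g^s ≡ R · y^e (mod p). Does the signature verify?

verifies

g^s mod p:
48^81 mod 229 = 27
R · y^e mod p:
75^15 mod 229 = 53
61·53 = 3233 ≡ 27 (mod 229)
27 ≡ 27 (mod 229); signature holds.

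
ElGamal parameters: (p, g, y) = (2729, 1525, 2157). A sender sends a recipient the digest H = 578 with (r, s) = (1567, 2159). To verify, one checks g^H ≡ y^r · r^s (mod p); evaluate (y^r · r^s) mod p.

441

Squares mod 2729: 2157^1≡2157, 2157^2≡2433, 2157^4≡288, 2157^8≡1074, 2157^16≡1838, 2157^32≡2471, 2157^64≡1068, 2157^128≡2631, 2157^256≡1417, 2157^512≡2074, 2157^1024≡572
1567 = 1024 + 512 + 16 + 8 + 4 + 2 + 1, so 2157^1567 ≡ 572·2074·1838·1074·288·2433·2157 ≡ 208 (mod 2729)
Squares mod 2729: 1567^1≡1567, 1567^2≡2118, 1567^4≡2177, 1567^8≡1785, 1567^16≡1482, 1567^32≡2208, 1567^64≡1270, 1567^128≡61, 1567^256≡992, 1567^512≡1624, 1567^1024≡1162, 1567^2048≡2118
2159 = 2048 + 64 + 32 + 8 + 4 + 2 + 1, so 1567^2159 ≡ 2118·1270·2208·1785·2177·2118·1567 ≡ 2718 (mod 2729)
y^r · r^s ≡ 208·2718 = 565344 ≡ 441 (mod 2729)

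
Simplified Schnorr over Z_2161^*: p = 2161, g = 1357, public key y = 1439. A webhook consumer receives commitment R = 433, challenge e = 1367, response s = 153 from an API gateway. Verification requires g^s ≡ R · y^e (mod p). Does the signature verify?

verifies

g^s mod p:
1357^2 = 1841449 ≡ 277
1357^4 ≡ 277^2 = 76729 ≡ 1094
1357^8 ≡ 1094^2 = 1196836 ≡ 1803
1357^16 ≡ 1803^2 = 3250809 ≡ 665
1357^32 ≡ 665^2 = 442225 ≡ 1381
1357^64 ≡ 1381^2 = 1907161 ≡ 1159
1357^128 ≡ 1159^2 = 1343281 ≡ 1300
153 = 128 + 16 + 8 + 1, so 1357^153 ≡ 1300·665·1803·1357 ≡ 841 (mod 2161)
R · y^e mod p:
1439^2 = 2070721 ≡ 483
1439^4 ≡ 483^2 = 233289 ≡ 2062
1439^8 ≡ 2062^2 = 4251844 ≡ 1157
1439^16 ≡ 1157^2 = 1338649 ≡ 990
1439^32 ≡ 990^2 = 980100 ≡ 1167
1439^64 ≡ 1167^2 = 1361889 ≡ 459
1439^128 ≡ 459^2 = 210681 ≡ 1064
1439^256 ≡ 1064^2 = 1132096 ≡ 1893
1439^512 ≡ 1893^2 = 3583449 ≡ 511
1439^1024 ≡ 511^2 = 261121 ≡ 1801
1367 = 1024 + 256 + 64 + 16 + 4 + 2 + 1, so 1439^1367 ≡ 1801·1893·459·990·2062·483·1439 ≡ 511 (mod 2161)
433·511 = 221263 ≡ 841 (mod 2161)
841 ≡ 841 (mod 2161); signature holds.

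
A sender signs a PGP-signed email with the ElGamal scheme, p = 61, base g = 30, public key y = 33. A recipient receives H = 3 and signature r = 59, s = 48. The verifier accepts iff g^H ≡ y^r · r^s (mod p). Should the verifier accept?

Left side g^H mod p:
30^3 mod 61 = 38
Right side y^r · r^s mod p:
33^59 mod 61 = 37
59^48 mod 61 = 34
37·34 = 1258 ≡ 38 (mod 61)
38 ≡ 38 (mod 61), so the signature is genuine.

accept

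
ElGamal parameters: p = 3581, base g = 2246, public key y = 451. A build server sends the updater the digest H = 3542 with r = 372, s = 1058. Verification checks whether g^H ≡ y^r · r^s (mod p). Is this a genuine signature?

Left side g^H mod p:
2246^2 = 5044516 ≡ 2468
2246^4 ≡ 2468^2 = 6091024 ≡ 3324
2246^8 ≡ 3324^2 = 11048976 ≡ 1591
2246^16 ≡ 1591^2 = 2531281 ≡ 3095
2246^32 ≡ 3095^2 = 9579025 ≡ 3431
2246^64 ≡ 3431^2 = 11771761 ≡ 1014
2246^128 ≡ 1014^2 = 1028196 ≡ 449
2246^256 ≡ 449^2 = 201601 ≡ 1065
2246^512 ≡ 1065^2 = 1134225 ≡ 2629
2246^1024 ≡ 2629^2 = 6911641 ≡ 311
2246^2048 ≡ 311^2 = 96721 ≡ 34
3542 = 2048 + 1024 + 256 + 128 + 64 + 16 + 4 + 2, so 2246^3542 ≡ 34·311·1065·449·1014·3095·3324·2468 ≡ 975 (mod 3581)
Right side y^r · r^s mod p:
451^2 = 203401 ≡ 2865
451^4 ≡ 2865^2 = 8208225 ≡ 573
451^8 ≡ 573^2 = 328329 ≡ 2458
451^16 ≡ 2458^2 = 6041764 ≡ 617
451^32 ≡ 617^2 = 380689 ≡ 1103
451^64 ≡ 1103^2 = 1216609 ≡ 2650
451^128 ≡ 2650^2 = 7022500 ≡ 159
451^256 ≡ 159^2 = 25281 ≡ 214
372 = 256 + 64 + 32 + 16 + 4, so 451^372 ≡ 214·2650·1103·617·573 ≡ 3085 (mod 3581)
372^2 = 138384 ≡ 2306
372^4 ≡ 2306^2 = 5317636 ≡ 3432
372^8 ≡ 3432^2 = 11778624 ≡ 715
372^16 ≡ 715^2 = 511225 ≡ 2723
372^32 ≡ 2723^2 = 7414729 ≡ 2059
372^64 ≡ 2059^2 = 4239481 ≡ 3158
372^128 ≡ 3158^2 = 9972964 ≡ 3460
372^256 ≡ 3460^2 = 11971600 ≡ 317
372^512 ≡ 317^2 = 100489 ≡ 221
372^1024 ≡ 221^2 = 48841 ≡ 2288
1058 = 1024 + 32 + 2, so 372^1058 ≡ 2288·2059·2306 ≡ 349 (mod 3581)
3085·349 = 1076665 ≡ 2365 (mod 3581)
975 ≠ 2365, so verification fails.

forged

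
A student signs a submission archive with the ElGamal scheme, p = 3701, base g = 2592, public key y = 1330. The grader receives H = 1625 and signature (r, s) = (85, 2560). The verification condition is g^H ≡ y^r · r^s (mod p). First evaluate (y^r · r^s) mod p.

1330^2 = 1768900 ≡ 3523
1330^4 ≡ 3523^2 = 12411529 ≡ 2076
1330^8 ≡ 2076^2 = 4309776 ≡ 1812
1330^16 ≡ 1812^2 = 3283344 ≡ 557
1330^32 ≡ 557^2 = 310249 ≡ 3066
1330^64 ≡ 3066^2 = 9400356 ≡ 3517
85 = 64 + 16 + 4 + 1, so 1330^85 ≡ 3517·557·2076·1330 ≡ 1019 (mod 3701)
85^2 = 7225 ≡ 3524
85^4 ≡ 3524^2 = 12418576 ≡ 1721
85^8 ≡ 1721^2 = 2961841 ≡ 1041
85^16 ≡ 1041^2 = 1083681 ≡ 2989
85^32 ≡ 2989^2 = 8934121 ≡ 3608
85^64 ≡ 3608^2 = 13017664 ≡ 1247
85^128 ≡ 1247^2 = 1555009 ≡ 589
85^256 ≡ 589^2 = 346921 ≡ 2728
85^512 ≡ 2728^2 = 7441984 ≡ 2974
85^1024 ≡ 2974^2 = 8844676 ≡ 2987
85^2048 ≡ 2987^2 = 8922169 ≡ 2759
2560 = 2048 + 512, so 85^2560 ≡ 2759·2974 ≡ 149 (mod 3701)
y^r · r^s ≡ 1019·149 = 151831 ≡ 90 (mod 3701)

90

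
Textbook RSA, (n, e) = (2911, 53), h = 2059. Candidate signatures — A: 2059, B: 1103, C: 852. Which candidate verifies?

A

Candidate A: 2059^53 mod 2911 = 2059
  → matches h = 2059
Candidate B: 1103^53 mod 2911 = 182
Candidate C: 852^53 mod 2911 = 852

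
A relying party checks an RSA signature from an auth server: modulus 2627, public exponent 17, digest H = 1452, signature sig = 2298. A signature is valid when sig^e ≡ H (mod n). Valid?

sig^2 ≡ 2298^2 = 5280804 ≡ 534
sig^4 ≡ 534^2 = 285156 ≡ 1440
sig^8 ≡ 1440^2 = 2073600 ≡ 897
sig^16 ≡ 897^2 = 804609 ≡ 747
17 = 16 + 1, so sig^17 ≡ 747·2298 ≡ 1175 (mod 2627)
1175 ≠ 1452, so verification fails.

no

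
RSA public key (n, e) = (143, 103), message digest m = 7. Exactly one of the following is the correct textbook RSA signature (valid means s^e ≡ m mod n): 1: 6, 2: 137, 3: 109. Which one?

Candidate 1: Squares mod 143: 6^1≡6, 6^2≡36, 6^4≡9, 6^8≡81, 6^16≡126, 6^32≡3, 6^64≡9; 103 = 64 + 32 + 4 + 2 + 1, so 6^103 ≡ 9·3·9·36·6 ≡ 7 (mod 143)
  → matches m = 7
Candidate 2: Squares mod 143: 137^1≡137, 137^2≡36, 137^4≡9, 137^8≡81, 137^16≡126, 137^32≡3, 137^64≡9; 103 = 64 + 32 + 4 + 2 + 1, so 137^103 ≡ 9·3·9·36·137 ≡ 136 (mod 143)
Candidate 3: Squares mod 143: 109^1≡109, 109^2≡12, 109^4≡1, 109^8≡1, 109^16≡1, 109^32≡1, 109^64≡1; 103 = 64 + 32 + 4 + 2 + 1, so 109^103 ≡ 1·1·1·12·109 ≡ 21 (mod 143)

1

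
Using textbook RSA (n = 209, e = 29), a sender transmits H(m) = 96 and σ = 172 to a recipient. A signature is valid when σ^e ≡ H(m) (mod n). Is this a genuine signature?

σ^2 ≡ 172^2 = 29584 ≡ 115
σ^4 ≡ 115^2 = 13225 ≡ 58
σ^8 ≡ 58^2 = 3364 ≡ 20
σ^16 ≡ 20^2 = 400 ≡ 191
29 = 16 + 8 + 4 + 1, so σ^29 ≡ 191·20·58·172 ≡ 96 (mod 209)
σ^29 mod 209 = 96 matches H(m).

genuine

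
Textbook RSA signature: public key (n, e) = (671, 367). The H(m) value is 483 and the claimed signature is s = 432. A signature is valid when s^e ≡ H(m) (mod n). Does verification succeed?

fails

s^2 ≡ 432^2 = 186624 ≡ 86
s^4 ≡ 86^2 = 7396 ≡ 15
s^8 ≡ 15^2 = 225
s^16 ≡ 225^2 = 50625 ≡ 300
s^32 ≡ 300^2 = 90000 ≡ 86
s^64 ≡ 86^2 = 7396 ≡ 15
s^128 ≡ 15^2 = 225
s^256 ≡ 225^2 = 50625 ≡ 300
367 = 256 + 64 + 32 + 8 + 4 + 2 + 1, so s^367 ≡ 300·15·86·225·15·86·432 ≡ 350 (mod 671)
350 ≠ 483, so verification fails.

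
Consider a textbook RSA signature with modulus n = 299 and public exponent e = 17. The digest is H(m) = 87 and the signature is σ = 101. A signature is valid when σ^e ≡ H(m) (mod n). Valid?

no

σ^2 ≡ 101^2 = 10201 ≡ 35
σ^4 ≡ 35^2 = 1225 ≡ 29
σ^8 ≡ 29^2 = 841 ≡ 243
σ^16 ≡ 243^2 = 59049 ≡ 146
17 = 16 + 1, so σ^17 ≡ 146·101 ≡ 95 (mod 299)
σ^17 mod 299 = 95, but H(m) = 87.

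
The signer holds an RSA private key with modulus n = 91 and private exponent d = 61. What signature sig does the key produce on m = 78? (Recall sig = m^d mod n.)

78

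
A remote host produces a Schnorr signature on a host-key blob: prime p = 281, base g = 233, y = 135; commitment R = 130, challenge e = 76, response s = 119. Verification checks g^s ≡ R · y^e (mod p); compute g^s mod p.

188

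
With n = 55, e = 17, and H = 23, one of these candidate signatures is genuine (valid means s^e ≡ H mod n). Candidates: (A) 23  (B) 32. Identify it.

A

Candidate A: Squares mod 55: 23^1≡23, 23^2≡34, 23^4≡1, 23^8≡1, 23^16≡1; 17 = 16 + 1, so 23^17 ≡ 1·23 ≡ 23 (mod 55)
  → matches H = 23
Candidate B: Squares mod 55: 32^1≡32, 32^2≡34, 32^4≡1, 32^8≡1, 32^16≡1; 17 = 16 + 1, so 32^17 ≡ 1·32 ≡ 32 (mod 55)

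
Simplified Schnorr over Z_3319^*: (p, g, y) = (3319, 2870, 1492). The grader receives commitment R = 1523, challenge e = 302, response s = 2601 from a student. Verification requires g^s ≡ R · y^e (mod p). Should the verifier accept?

accept

g^s mod p:
2870^2 = 8236900 ≡ 2461
2870^4 ≡ 2461^2 = 6056521 ≡ 2665
2870^8 ≡ 2665^2 = 7102225 ≡ 2884
2870^16 ≡ 2884^2 = 8317456 ≡ 42
2870^32 ≡ 42^2 = 1764
2870^64 ≡ 1764^2 = 3111696 ≡ 1793
2870^128 ≡ 1793^2 = 3214849 ≡ 2057
2870^256 ≡ 2057^2 = 4231249 ≡ 2843
2870^512 ≡ 2843^2 = 8082649 ≡ 884
2870^1024 ≡ 884^2 = 781456 ≡ 1491
2870^2048 ≡ 1491^2 = 2223081 ≡ 2670
2601 = 2048 + 512 + 32 + 8 + 1, so 2870^2601 ≡ 2670·884·1764·2884·2870 ≡ 709 (mod 3319)
R · y^e mod p:
1492^2 = 2226064 ≡ 2334
1492^4 ≡ 2334^2 = 5447556 ≡ 1077
1492^8 ≡ 1077^2 = 1159929 ≡ 1598
1492^16 ≡ 1598^2 = 2553604 ≡ 1293
1492^32 ≡ 1293^2 = 1671849 ≡ 2392
1492^64 ≡ 2392^2 = 5721664 ≡ 3027
1492^128 ≡ 3027^2 = 9162729 ≡ 2289
1492^256 ≡ 2289^2 = 5239521 ≡ 2139
302 = 256 + 32 + 8 + 4 + 2, so 1492^302 ≡ 2139·2392·1598·1077·2334 ≡ 2171 (mod 3319)
1523·2171 = 3306433 ≡ 709 (mod 3319)
709 ≡ 709 (mod 3319); signature holds.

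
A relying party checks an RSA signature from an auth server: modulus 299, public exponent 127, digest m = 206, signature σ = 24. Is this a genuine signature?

forged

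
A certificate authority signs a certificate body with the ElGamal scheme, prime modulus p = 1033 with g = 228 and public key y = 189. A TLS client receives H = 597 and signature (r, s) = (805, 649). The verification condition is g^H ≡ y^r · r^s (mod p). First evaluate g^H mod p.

747

228^2 = 51984 ≡ 334
228^4 ≡ 334^2 = 111556 ≡ 1025
228^8 ≡ 1025^2 = 1050625 ≡ 64
228^16 ≡ 64^2 = 4096 ≡ 997
228^32 ≡ 997^2 = 994009 ≡ 263
228^64 ≡ 263^2 = 69169 ≡ 991
228^128 ≡ 991^2 = 982081 ≡ 731
228^256 ≡ 731^2 = 534361 ≡ 300
228^512 ≡ 300^2 = 90000 ≡ 129
597 = 512 + 64 + 16 + 4 + 1, so 228^597 ≡ 129·991·997·1025·228 ≡ 747 (mod 1033)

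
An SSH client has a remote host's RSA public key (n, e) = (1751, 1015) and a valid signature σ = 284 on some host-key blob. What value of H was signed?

75

σ^2 ≡ 284^2 = 80656 ≡ 110
σ^4 ≡ 110^2 = 12100 ≡ 1594
σ^8 ≡ 1594^2 = 2540836 ≡ 135
σ^16 ≡ 135^2 = 18225 ≡ 715
σ^32 ≡ 715^2 = 511225 ≡ 1684
σ^64 ≡ 1684^2 = 2835856 ≡ 987
σ^128 ≡ 987^2 = 974169 ≡ 613
σ^256 ≡ 613^2 = 375769 ≡ 1055
σ^512 ≡ 1055^2 = 1113025 ≡ 1140
1015 = 512 + 256 + 128 + 64 + 32 + 16 + 4 + 2 + 1, so σ^1015 ≡ 1140·1055·613·987·1684·715·1594·110·284 ≡ 75 (mod 1751)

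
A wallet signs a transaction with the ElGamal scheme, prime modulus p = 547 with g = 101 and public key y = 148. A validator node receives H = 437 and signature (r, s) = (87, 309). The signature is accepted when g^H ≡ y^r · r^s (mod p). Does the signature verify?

does not verify

Left side g^H mod p:
101^2 = 10201 ≡ 355
101^4 ≡ 355^2 = 126025 ≡ 215
101^8 ≡ 215^2 = 46225 ≡ 277
101^16 ≡ 277^2 = 76729 ≡ 149
101^32 ≡ 149^2 = 22201 ≡ 321
101^64 ≡ 321^2 = 103041 ≡ 205
101^128 ≡ 205^2 = 42025 ≡ 453
101^256 ≡ 453^2 = 205209 ≡ 84
437 = 256 + 128 + 32 + 16 + 4 + 1, so 101^437 ≡ 84·453·321·149·215·101 ≡ 537 (mod 547)
Right side y^r · r^s mod p:
148^2 = 21904 ≡ 24
148^4 ≡ 24^2 = 576 ≡ 29
148^8 ≡ 29^2 = 841 ≡ 294
148^16 ≡ 294^2 = 86436 ≡ 10
148^32 ≡ 10^2 = 100
148^64 ≡ 100^2 = 10000 ≡ 154
87 = 64 + 16 + 4 + 2 + 1, so 148^87 ≡ 154·10·29·24·148 ≡ 132 (mod 547)
87^2 = 7569 ≡ 458
87^4 ≡ 458^2 = 209764 ≡ 263
87^8 ≡ 263^2 = 69169 ≡ 247
87^16 ≡ 247^2 = 61009 ≡ 292
87^32 ≡ 292^2 = 85264 ≡ 479
87^64 ≡ 479^2 = 229441 ≡ 248
87^128 ≡ 248^2 = 61504 ≡ 240
87^256 ≡ 240^2 = 57600 ≡ 165
309 = 256 + 32 + 16 + 4 + 1, so 87^309 ≡ 165·479·292·263·87 ≡ 380 (mod 547)
132·380 = 50160 ≡ 383 (mod 547)
537 ≠ 383, so verification fails.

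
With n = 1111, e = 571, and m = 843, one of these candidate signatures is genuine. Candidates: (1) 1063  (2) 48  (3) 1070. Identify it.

1

Candidate 1: Squares mod 1111: 1063^1≡1063, 1063^2≡82, 1063^4≡58, 1063^8≡31, 1063^16≡961, 1063^32≡280, 1063^64≡630, 1063^128≡273, 1063^256≡92, 1063^512≡687; 571 = 512 + 32 + 16 + 8 + 2 + 1, so 1063^571 ≡ 687·280·961·31·82·1063 ≡ 843 (mod 1111)
  → matches m = 843
Candidate 2: Squares mod 1111: 48^1≡48, 48^2≡82, 48^4≡58, 48^8≡31, 48^16≡961, 48^32≡280, 48^64≡630, 48^128≡273, 48^256≡92, 48^512≡687; 571 = 512 + 32 + 16 + 8 + 2 + 1, so 48^571 ≡ 687·280·961·31·82·48 ≡ 268 (mod 1111)
Candidate 3: Squares mod 1111: 1070^1≡1070, 1070^2≡570, 1070^4≡488, 1070^8≡390, 1070^16≡1004, 1070^32≡339, 1070^64≡488, 1070^128≡390, 1070^256≡1004, 1070^512≡339; 571 = 512 + 32 + 16 + 8 + 2 + 1, so 1070^571 ≡ 339·339·1004·390·570·1070 ≡ 344 (mod 1111)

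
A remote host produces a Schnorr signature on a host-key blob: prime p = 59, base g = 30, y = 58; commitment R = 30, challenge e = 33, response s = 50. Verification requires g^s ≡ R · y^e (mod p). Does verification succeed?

fails

g^s mod p:
30^2 = 900 ≡ 15
30^4 ≡ 15^2 = 225 ≡ 48
30^8 ≡ 48^2 = 2304 ≡ 3
30^16 ≡ 3^2 = 9
30^32 ≡ 9^2 = 81 ≡ 22
50 = 32 + 16 + 2, so 30^50 ≡ 22·9·15 ≡ 20 (mod 59)
R · y^e mod p:
58^2 = 3364 ≡ 1
58^4 ≡ 1^2 = 1
58^8 ≡ 1^2 = 1
58^16 ≡ 1^2 = 1
58^32 ≡ 1^2 = 1
33 = 32 + 1, so 58^33 ≡ 1·58 ≡ 58 (mod 59)
30·58 = 1740 ≡ 29 (mod 59)
20 ≠ 29; the check fails.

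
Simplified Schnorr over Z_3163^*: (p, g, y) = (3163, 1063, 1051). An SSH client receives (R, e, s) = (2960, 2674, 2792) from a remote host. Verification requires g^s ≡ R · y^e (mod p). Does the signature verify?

verifies

g^s mod p:
Squares mod 3163: 1063^1≡1063, 1063^2≡778, 1063^4≡1151, 1063^8≡2667, 1063^16≡2465, 1063^32≡102, 1063^64≡915, 1063^128≡2193, 1063^256≡1489, 1063^512≡3021, 1063^1024≡1186, 1063^2048≡2224
2792 = 2048 + 512 + 128 + 64 + 32 + 8, so 1063^2792 ≡ 2224·3021·2193·915·102·2667 ≡ 1382 (mod 3163)
R · y^e mod p:
Squares mod 3163: 1051^1≡1051, 1051^2≡714, 1051^4≡553, 1051^8≡2161, 1051^16≡1333, 1051^32≡2446, 1051^64≡1683, 1051^128≡1604, 1051^256≡1297, 1051^512≡2656, 1051^1024≡846, 1051^2048≡878
2674 = 2048 + 512 + 64 + 32 + 16 + 2, so 1051^2674 ≡ 878·2656·1683·2446·1333·714 ≡ 819 (mod 3163)
2960·819 = 2424240 ≡ 1382 (mod 3163)
1382 ≡ 1382 (mod 3163); signature holds.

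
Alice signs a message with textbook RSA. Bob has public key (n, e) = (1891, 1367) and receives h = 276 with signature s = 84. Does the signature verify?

does not verify

s^2 ≡ 84^2 = 7056 ≡ 1383
s^4 ≡ 1383^2 = 1912689 ≡ 888
s^8 ≡ 888^2 = 788544 ≡ 1888
s^16 ≡ 1888^2 = 3564544 ≡ 9
s^32 ≡ 9^2 = 81
s^64 ≡ 81^2 = 6561 ≡ 888
s^128 ≡ 888^2 = 788544 ≡ 1888
s^256 ≡ 1888^2 = 3564544 ≡ 9
s^512 ≡ 9^2 = 81
s^1024 ≡ 81^2 = 6561 ≡ 888
1367 = 1024 + 256 + 64 + 16 + 4 + 2 + 1, so s^1367 ≡ 888·9·888·9·888·1383·84 ≡ 1562 (mod 1891)
s^1367 mod 1891 = 1562, but h = 276.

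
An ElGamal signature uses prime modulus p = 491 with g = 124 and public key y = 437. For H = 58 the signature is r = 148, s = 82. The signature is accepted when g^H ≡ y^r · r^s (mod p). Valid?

no

Left side g^H mod p:
124^2 = 15376 ≡ 155
124^4 ≡ 155^2 = 24025 ≡ 457
124^8 ≡ 457^2 = 208849 ≡ 174
124^16 ≡ 174^2 = 30276 ≡ 325
124^32 ≡ 325^2 = 105625 ≡ 60
58 = 32 + 16 + 8 + 2, so 124^58 ≡ 60·325·174·155 ≡ 481 (mod 491)
Right side y^r · r^s mod p:
437^2 = 190969 ≡ 461
437^4 ≡ 461^2 = 212521 ≡ 409
437^8 ≡ 409^2 = 167281 ≡ 341
437^16 ≡ 341^2 = 116281 ≡ 405
437^32 ≡ 405^2 = 164025 ≡ 31
437^64 ≡ 31^2 = 961 ≡ 470
437^128 ≡ 470^2 = 220900 ≡ 441
148 = 128 + 16 + 4, so 437^148 ≡ 441·405·409 ≡ 429 (mod 491)
148^2 = 21904 ≡ 300
148^4 ≡ 300^2 = 90000 ≡ 147
148^8 ≡ 147^2 = 21609 ≡ 5
148^16 ≡ 5^2 = 25
148^32 ≡ 25^2 = 625 ≡ 134
148^64 ≡ 134^2 = 17956 ≡ 280
82 = 64 + 16 + 2, so 148^82 ≡ 280·25·300 ≡ 484 (mod 491)
429·484 = 207636 ≡ 434 (mod 491)
481 ≠ 434, so verification fails.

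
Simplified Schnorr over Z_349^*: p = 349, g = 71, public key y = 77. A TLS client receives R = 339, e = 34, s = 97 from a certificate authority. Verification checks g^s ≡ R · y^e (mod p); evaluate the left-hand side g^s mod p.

71^2 = 5041 ≡ 155
71^4 ≡ 155^2 = 24025 ≡ 293
71^8 ≡ 293^2 = 85849 ≡ 344
71^16 ≡ 344^2 = 118336 ≡ 25
71^32 ≡ 25^2 = 625 ≡ 276
71^64 ≡ 276^2 = 76176 ≡ 94
97 = 64 + 32 + 1, so 71^97 ≡ 94·276·71 ≡ 2 (mod 349)

2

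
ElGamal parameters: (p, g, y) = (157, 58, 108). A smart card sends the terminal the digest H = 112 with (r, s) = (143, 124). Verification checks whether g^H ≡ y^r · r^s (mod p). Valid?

Left side g^H mod p:
58^2 = 3364 ≡ 67
58^4 ≡ 67^2 = 4489 ≡ 93
58^8 ≡ 93^2 = 8649 ≡ 14
58^16 ≡ 14^2 = 196 ≡ 39
58^32 ≡ 39^2 = 1521 ≡ 108
58^64 ≡ 108^2 = 11664 ≡ 46
112 = 64 + 32 + 16, so 58^112 ≡ 46·108·39 ≡ 14 (mod 157)
Right side y^r · r^s mod p:
108^2 = 11664 ≡ 46
108^4 ≡ 46^2 = 2116 ≡ 75
108^8 ≡ 75^2 = 5625 ≡ 130
108^16 ≡ 130^2 = 16900 ≡ 101
108^32 ≡ 101^2 = 10201 ≡ 153
108^64 ≡ 153^2 = 23409 ≡ 16
108^128 ≡ 16^2 = 256 ≡ 99
143 = 128 + 8 + 4 + 2 + 1, so 108^143 ≡ 99·130·75·46·108 ≡ 1 (mod 157)
143^2 = 20449 ≡ 39
143^4 ≡ 39^2 = 1521 ≡ 108
143^8 ≡ 108^2 = 11664 ≡ 46
143^16 ≡ 46^2 = 2116 ≡ 75
143^32 ≡ 75^2 = 5625 ≡ 130
143^64 ≡ 130^2 = 16900 ≡ 101
124 = 64 + 32 + 16 + 8 + 4, so 143^124 ≡ 101·130·75·46·108 ≡ 93 (mod 157)
1·93 = 93 ≡ 93 (mod 157)
14 ≠ 93, so verification fails.

no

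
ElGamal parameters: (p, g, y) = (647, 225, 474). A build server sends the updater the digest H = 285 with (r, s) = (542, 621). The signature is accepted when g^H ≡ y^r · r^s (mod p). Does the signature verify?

Left side g^H mod p:
Squares mod 647: 225^1≡225, 225^2≡159, 225^4≡48, 225^8≡363, 225^16≡428, 225^32≡83, 225^64≡419, 225^128≡224, 225^256≡357
285 = 256 + 16 + 8 + 4 + 1, so 225^285 ≡ 357·428·363·48·225 ≡ 316 (mod 647)
Right side y^r · r^s mod p:
Squares mod 647: 474^1≡474, 474^2≡167, 474^4≡68, 474^8≡95, 474^16≡614, 474^32≡442, 474^64≡617, 474^128≡253, 474^256≡603, 474^512≡642
542 = 512 + 16 + 8 + 4 + 2, so 474^542 ≡ 642·614·95·68·167 ≡ 72 (mod 647)
Squares mod 647: 542^1≡542, 542^2≡26, 542^4≡29, 542^8≡194, 542^16≡110, 542^32≡454, 542^64≡370, 542^128≡383, 542^256≡467, 542^512≡50
621 = 512 + 64 + 32 + 8 + 4 + 1, so 542^621 ≡ 50·370·454·194·29·542 ≡ 256 (mod 647)
72·256 = 18432 ≡ 316 (mod 647)
316 ≡ 316 (mod 647), so the signature is genuine.

verifies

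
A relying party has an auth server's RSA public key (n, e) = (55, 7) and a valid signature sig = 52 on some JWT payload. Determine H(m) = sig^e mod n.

13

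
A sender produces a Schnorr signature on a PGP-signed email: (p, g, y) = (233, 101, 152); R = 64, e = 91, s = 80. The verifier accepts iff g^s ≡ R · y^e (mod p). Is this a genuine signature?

g^s mod p:
Squares mod 233: 101^1≡101, 101^2≡182, 101^4≡38, 101^8≡46, 101^16≡19, 101^32≡128, 101^64≡74
80 = 64 + 16, so 101^80 ≡ 74·19 ≡ 8 (mod 233)
R · y^e mod p:
Squares mod 233: 152^1≡152, 152^2≡37, 152^4≡204, 152^8≡142, 152^16≡126, 152^32≡32, 152^64≡92
91 = 64 + 16 + 8 + 2 + 1, so 152^91 ≡ 92·126·142·37·152 ≡ 204 (mod 233)
64·204 = 13056 ≡ 8 (mod 233)
8 ≡ 8 (mod 233); signature holds.

genuine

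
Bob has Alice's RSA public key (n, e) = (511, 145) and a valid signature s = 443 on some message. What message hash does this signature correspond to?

443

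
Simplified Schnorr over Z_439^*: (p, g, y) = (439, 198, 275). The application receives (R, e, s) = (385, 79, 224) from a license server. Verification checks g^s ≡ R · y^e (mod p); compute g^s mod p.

198^2 = 39204 ≡ 133
198^4 ≡ 133^2 = 17689 ≡ 129
198^8 ≡ 129^2 = 16641 ≡ 398
198^16 ≡ 398^2 = 158404 ≡ 364
198^32 ≡ 364^2 = 132496 ≡ 357
198^64 ≡ 357^2 = 127449 ≡ 139
198^128 ≡ 139^2 = 19321 ≡ 5
224 = 128 + 64 + 32, so 198^224 ≡ 5·139·357 ≡ 80 (mod 439)

80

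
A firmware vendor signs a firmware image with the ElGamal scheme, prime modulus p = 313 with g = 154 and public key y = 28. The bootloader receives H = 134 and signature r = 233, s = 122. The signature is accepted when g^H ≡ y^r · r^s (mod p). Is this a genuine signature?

Left side g^H mod p:
154^134 mod 313 = 217
Right side y^r · r^s mod p:
28^233 mod 313 = 258
233^122 mod 313 = 24
258·24 = 6192 ≡ 245 (mod 313)
217 ≠ 245, so verification fails.

forged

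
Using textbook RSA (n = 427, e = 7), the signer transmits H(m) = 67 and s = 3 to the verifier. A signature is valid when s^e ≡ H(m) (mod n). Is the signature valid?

Squares mod 427: s^1≡3, s^2≡9, s^4≡81
7 = 4 + 2 + 1, so s^7 ≡ 81·9·3 ≡ 52 (mod 427)
s^7 mod 427 = 52, but H(m) = 67.

invalid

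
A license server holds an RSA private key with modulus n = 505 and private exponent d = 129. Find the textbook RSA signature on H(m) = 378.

(H(m))^129 mod 505 = 318

318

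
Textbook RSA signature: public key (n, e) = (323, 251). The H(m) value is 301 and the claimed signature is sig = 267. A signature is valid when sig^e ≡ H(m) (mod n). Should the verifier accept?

Squares mod 323: sig^1≡267, sig^2≡229, sig^4≡115, sig^8≡305, sig^16≡1, sig^32≡1, sig^64≡1, sig^128≡1
251 = 128 + 64 + 32 + 16 + 8 + 2 + 1, so sig^251 ≡ 1·1·1·1·305·229·267 ≡ 210 (mod 323)
210 ≠ 301, so verification fails.

reject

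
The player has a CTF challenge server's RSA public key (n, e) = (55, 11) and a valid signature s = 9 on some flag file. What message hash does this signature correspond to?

Squares mod 55: s^1≡9, s^2≡26, s^4≡16, s^8≡36
11 = 8 + 2 + 1, so s^11 ≡ 36·26·9 ≡ 9 (mod 55)

9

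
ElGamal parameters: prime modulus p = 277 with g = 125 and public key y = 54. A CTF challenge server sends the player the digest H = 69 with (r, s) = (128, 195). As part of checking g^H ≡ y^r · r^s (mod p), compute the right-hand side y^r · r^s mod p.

60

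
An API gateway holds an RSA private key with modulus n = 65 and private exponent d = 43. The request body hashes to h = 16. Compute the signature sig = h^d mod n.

16

h^43 mod 65 = 16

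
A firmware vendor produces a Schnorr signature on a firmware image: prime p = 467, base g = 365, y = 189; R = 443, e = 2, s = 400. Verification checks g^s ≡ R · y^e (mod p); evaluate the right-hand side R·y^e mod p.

108

Squares mod 467: 189^1≡189, 189^2≡229
189^2 ≡ 229 (mod 467)
R · y^e ≡ 443·229 = 101447 ≡ 108 (mod 467)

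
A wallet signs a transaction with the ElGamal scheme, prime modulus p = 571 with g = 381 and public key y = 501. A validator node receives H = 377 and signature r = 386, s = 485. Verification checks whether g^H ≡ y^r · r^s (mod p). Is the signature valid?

valid

Left side g^H mod p:
381^2 = 145161 ≡ 127
381^4 ≡ 127^2 = 16129 ≡ 141
381^8 ≡ 141^2 = 19881 ≡ 467
381^16 ≡ 467^2 = 218089 ≡ 538
381^32 ≡ 538^2 = 289444 ≡ 518
381^64 ≡ 518^2 = 268324 ≡ 525
381^128 ≡ 525^2 = 275625 ≡ 403
381^256 ≡ 403^2 = 162409 ≡ 245
377 = 256 + 64 + 32 + 16 + 8 + 1, so 381^377 ≡ 245·525·518·538·467·381 ≡ 88 (mod 571)
Right side y^r · r^s mod p:
501^2 = 251001 ≡ 332
501^4 ≡ 332^2 = 110224 ≡ 21
501^8 ≡ 21^2 = 441
501^16 ≡ 441^2 = 194481 ≡ 341
501^32 ≡ 341^2 = 116281 ≡ 368
501^64 ≡ 368^2 = 135424 ≡ 97
501^128 ≡ 97^2 = 9409 ≡ 273
501^256 ≡ 273^2 = 74529 ≡ 299
386 = 256 + 128 + 2, so 501^386 ≡ 299·273·332 ≡ 504 (mod 571)
386^2 = 148996 ≡ 536
386^4 ≡ 536^2 = 287296 ≡ 83
386^8 ≡ 83^2 = 6889 ≡ 37
386^16 ≡ 37^2 = 1369 ≡ 227
386^32 ≡ 227^2 = 51529 ≡ 139
386^64 ≡ 139^2 = 19321 ≡ 478
386^128 ≡ 478^2 = 228484 ≡ 84
386^256 ≡ 84^2 = 7056 ≡ 204
485 = 256 + 128 + 64 + 32 + 4 + 1, so 386^485 ≡ 204·84·478·139·83·386 ≡ 118 (mod 571)
504·118 = 59472 ≡ 88 (mod 571)
88 ≡ 88 (mod 571), so the signature is genuine.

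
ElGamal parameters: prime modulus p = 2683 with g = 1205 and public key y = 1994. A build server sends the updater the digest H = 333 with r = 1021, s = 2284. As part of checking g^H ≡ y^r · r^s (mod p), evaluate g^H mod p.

2314

1205^2 = 1452025 ≡ 522
1205^4 ≡ 522^2 = 272484 ≡ 1501
1205^8 ≡ 1501^2 = 2253001 ≡ 1964
1205^16 ≡ 1964^2 = 3857296 ≡ 1825
1205^32 ≡ 1825^2 = 3330625 ≡ 1022
1205^64 ≡ 1022^2 = 1044484 ≡ 797
1205^128 ≡ 797^2 = 635209 ≡ 2021
1205^256 ≡ 2021^2 = 4084441 ≡ 915
333 = 256 + 64 + 8 + 4 + 1, so 1205^333 ≡ 915·797·1964·1501·1205 ≡ 2314 (mod 2683)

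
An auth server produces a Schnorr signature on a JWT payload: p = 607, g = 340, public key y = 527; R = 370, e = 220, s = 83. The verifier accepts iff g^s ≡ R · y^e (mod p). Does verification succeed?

fails

g^s mod p:
Squares mod 607: 340^1≡340, 340^2≡270, 340^4≡60, 340^8≡565, 340^16≡550, 340^32≡214, 340^64≡271
83 = 64 + 16 + 2 + 1, so 340^83 ≡ 271·550·270·340 ≡ 559 (mod 607)
R · y^e mod p:
Squares mod 607: 527^1≡527, 527^2≡330, 527^4≡247, 527^8≡309, 527^16≡182, 527^32≡346, 527^64≡137, 527^128≡559
220 = 128 + 64 + 16 + 8 + 4, so 527^220 ≡ 559·137·182·309·247 ≡ 574 (mod 607)
370·574 = 212380 ≡ 537 (mod 607)
559 ≠ 537; the check fails.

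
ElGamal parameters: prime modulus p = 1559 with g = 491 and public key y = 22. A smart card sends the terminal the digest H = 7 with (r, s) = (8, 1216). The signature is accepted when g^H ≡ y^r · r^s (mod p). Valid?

no

Left side g^H mod p:
Squares mod 1559: 491^1≡491, 491^2≡995, 491^4≡60
7 = 4 + 2 + 1, so 491^7 ≡ 60·995·491 ≡ 382 (mod 1559)
Right side y^r · r^s mod p:
Squares mod 1559: 22^1≡22, 22^2≡484, 22^4≡406, 22^8≡1141
22^8 ≡ 1141 (mod 1559)
Squares mod 1559: 8^1≡8, 8^2≡64, 8^4≡978, 8^8≡817, 8^16≡237, 8^32≡45, 8^64≡466, 8^128≡455, 8^256≡1237, 8^512≡790, 8^1024≡500
1216 = 1024 + 128 + 64, so 8^1216 ≡ 500·455·466 ≡ 1441 (mod 1559)
1141·1441 = 1644181 ≡ 995 (mod 1559)
382 ≠ 995, so verification fails.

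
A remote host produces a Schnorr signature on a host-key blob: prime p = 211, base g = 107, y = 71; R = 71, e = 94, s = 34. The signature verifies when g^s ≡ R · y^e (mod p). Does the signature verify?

g^s mod p:
Squares mod 211: 107^1≡107, 107^2≡55, 107^4≡71, 107^8≡188, 107^16≡107, 107^32≡55
34 = 32 + 2, so 107^34 ≡ 55·55 ≡ 71 (mod 211)
R · y^e mod p:
Squares mod 211: 71^1≡71, 71^2≡188, 71^4≡107, 71^8≡55, 71^16≡71, 71^32≡188, 71^64≡107
94 = 64 + 16 + 8 + 4 + 2, so 71^94 ≡ 107·71·55·107·188 ≡ 107 (mod 211)
71·107 = 7597 ≡ 1 (mod 211)
71 ≠ 1; the check fails.

does not verify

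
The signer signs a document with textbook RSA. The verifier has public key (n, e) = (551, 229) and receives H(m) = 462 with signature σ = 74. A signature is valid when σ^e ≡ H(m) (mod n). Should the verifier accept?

σ^2 ≡ 74^2 = 5476 ≡ 517
σ^4 ≡ 517^2 = 267289 ≡ 54
σ^8 ≡ 54^2 = 2916 ≡ 161
σ^16 ≡ 161^2 = 25921 ≡ 24
σ^32 ≡ 24^2 = 576 ≡ 25
σ^64 ≡ 25^2 = 625 ≡ 74
σ^128 ≡ 74^2 = 5476 ≡ 517
229 = 128 + 64 + 32 + 4 + 1, so σ^229 ≡ 517·74·25·54·74 ≡ 168 (mod 551)
The recovered value 168 does not match the digest 462.

reject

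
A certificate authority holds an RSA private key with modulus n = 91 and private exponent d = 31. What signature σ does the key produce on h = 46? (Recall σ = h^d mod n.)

h^31 mod 91 = 32

32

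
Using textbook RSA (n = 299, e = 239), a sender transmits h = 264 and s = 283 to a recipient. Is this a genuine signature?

genuine

Squares mod 299: s^1≡283, s^2≡256, s^4≡55, s^8≡35, s^16≡29, s^32≡243, s^64≡146, s^128≡87
239 = 128 + 64 + 32 + 8 + 4 + 2 + 1, so s^239 ≡ 87·146·243·35·55·256·283 ≡ 264 (mod 299)
Since 264 equals the digest 264, verification succeeds.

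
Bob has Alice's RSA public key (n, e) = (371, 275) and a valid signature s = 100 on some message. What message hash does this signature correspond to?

Squares mod 371: s^1≡100, s^2≡354, s^4≡289, s^8≡46, s^16≡261, s^32≡228, s^64≡44, s^128≡81, s^256≡254
275 = 256 + 16 + 2 + 1, so s^275 ≡ 254·261·354·100 ≡ 354 (mod 371)

354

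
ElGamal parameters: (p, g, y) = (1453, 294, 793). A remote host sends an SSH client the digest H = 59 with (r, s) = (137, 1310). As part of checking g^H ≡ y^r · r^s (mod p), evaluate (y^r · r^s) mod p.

793^2 = 628849 ≡ 1153
793^4 ≡ 1153^2 = 1329409 ≡ 1367
793^8 ≡ 1367^2 = 1868689 ≡ 131
793^16 ≡ 131^2 = 17161 ≡ 1178
793^32 ≡ 1178^2 = 1387684 ≡ 69
793^64 ≡ 69^2 = 4761 ≡ 402
793^128 ≡ 402^2 = 161604 ≡ 321
137 = 128 + 8 + 1, so 793^137 ≡ 321·131·793 ≡ 93 (mod 1453)
137^2 = 18769 ≡ 1333
137^4 ≡ 1333^2 = 1776889 ≡ 1323
137^8 ≡ 1323^2 = 1750329 ≡ 917
137^16 ≡ 917^2 = 840889 ≡ 1055
137^32 ≡ 1055^2 = 1113025 ≡ 27
137^64 ≡ 27^2 = 729
137^128 ≡ 729^2 = 531441 ≡ 1096
137^256 ≡ 1096^2 = 1201216 ≡ 1038
137^512 ≡ 1038^2 = 1077444 ≡ 771
137^1024 ≡ 771^2 = 594441 ≡ 164
1310 = 1024 + 256 + 16 + 8 + 4 + 2, so 137^1310 ≡ 164·1038·1055·917·1323·1333 ≡ 57 (mod 1453)
y^r · r^s ≡ 93·57 = 5301 ≡ 942 (mod 1453)

942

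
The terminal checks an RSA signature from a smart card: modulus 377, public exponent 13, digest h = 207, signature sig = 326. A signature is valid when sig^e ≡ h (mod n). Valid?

Squares mod 377: sig^1≡326, sig^2≡339, sig^4≡313, sig^8≡326
13 = 8 + 4 + 1, so sig^13 ≡ 326·313·326 ≡ 170 (mod 377)
The recovered value 170 does not match the digest 207.

no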